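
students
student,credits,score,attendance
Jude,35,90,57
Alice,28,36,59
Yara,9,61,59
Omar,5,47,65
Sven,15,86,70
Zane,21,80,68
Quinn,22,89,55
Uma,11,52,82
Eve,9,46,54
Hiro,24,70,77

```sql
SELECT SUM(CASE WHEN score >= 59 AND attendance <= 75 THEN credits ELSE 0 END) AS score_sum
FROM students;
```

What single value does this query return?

student=Jude: ✓ → 35
student=Alice: ✗
student=Yara: ✓ → 9
student=Omar: ✗
student=Sven: ✓ → 15
student=Zane: ✓ → 21
student=Quinn: ✓ → 22
student=Uma: ✗
student=Eve: ✗
student=Hiro: ✗
score_sum = 35 + 9 + 15 + 21 + 22 = 102

102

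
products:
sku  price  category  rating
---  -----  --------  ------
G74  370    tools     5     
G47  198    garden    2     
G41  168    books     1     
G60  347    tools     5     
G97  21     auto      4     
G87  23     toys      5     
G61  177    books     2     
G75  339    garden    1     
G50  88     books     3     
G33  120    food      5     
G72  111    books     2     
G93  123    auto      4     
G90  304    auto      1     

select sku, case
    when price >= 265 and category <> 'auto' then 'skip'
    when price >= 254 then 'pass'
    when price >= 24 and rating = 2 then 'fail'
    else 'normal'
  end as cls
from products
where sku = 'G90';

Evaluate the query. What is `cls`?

sku = G90: price=304, category=auto, rating=1.
price >= 265 and category <> 'auto' → false
price >= 254 → true → pass

pass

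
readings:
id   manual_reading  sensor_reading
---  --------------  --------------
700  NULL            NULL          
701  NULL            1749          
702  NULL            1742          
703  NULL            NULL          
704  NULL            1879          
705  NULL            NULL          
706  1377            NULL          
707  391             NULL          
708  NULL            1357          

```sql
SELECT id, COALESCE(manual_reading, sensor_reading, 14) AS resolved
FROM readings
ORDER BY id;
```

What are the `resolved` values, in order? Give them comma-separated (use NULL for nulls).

14, 1749, 1742, 14, 1879, 14, 1377, 391, 1357

id=700: manual_reading=NULL, sensor_reading=NULL, → literal 14 → 14
id=701: manual_reading=NULL, sensor_reading=1749 → 1749
id=702: manual_reading=NULL, sensor_reading=1742 → 1742
id=703: manual_reading=NULL, sensor_reading=NULL, → literal 14 → 14
id=704: manual_reading=NULL, sensor_reading=1879 → 1879
id=705: manual_reading=NULL, sensor_reading=NULL, → literal 14 → 14
id=706: manual_reading=1377 → 1377
id=707: manual_reading=391 → 391
id=708: manual_reading=NULL, sensor_reading=1357 → 1357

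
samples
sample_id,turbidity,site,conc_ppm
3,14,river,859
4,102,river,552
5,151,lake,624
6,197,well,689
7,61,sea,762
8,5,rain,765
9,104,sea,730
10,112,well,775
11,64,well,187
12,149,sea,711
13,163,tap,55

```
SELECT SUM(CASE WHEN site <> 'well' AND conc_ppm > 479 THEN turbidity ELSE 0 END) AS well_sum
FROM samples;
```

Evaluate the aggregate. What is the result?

586

sample_id=3: ✓ → 14
sample_id=4: ✓ → 102
sample_id=5: ✓ → 151
sample_id=6: ✗
sample_id=7: ✓ → 61
sample_id=8: ✓ → 5
sample_id=9: ✓ → 104
sample_id=10: ✗
sample_id=11: ✗
sample_id=12: ✓ → 149
sample_id=13: ✗
well_sum = 14 + 102 + 151 + 61 + 5 + 104 + 149 = 586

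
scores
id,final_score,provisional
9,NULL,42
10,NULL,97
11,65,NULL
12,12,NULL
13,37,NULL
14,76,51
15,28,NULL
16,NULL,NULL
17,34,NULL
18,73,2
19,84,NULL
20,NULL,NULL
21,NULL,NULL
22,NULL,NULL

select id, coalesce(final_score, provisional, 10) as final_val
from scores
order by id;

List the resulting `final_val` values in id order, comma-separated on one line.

id=9: final_score=NULL, provisional=42 → 42
id=10: final_score=NULL, provisional=97 → 97
id=11: final_score=65 → 65
id=12: final_score=12 → 12
id=13: final_score=37 → 37
id=14: final_score=76 → 76
id=15: final_score=28 → 28
id=16: final_score=NULL, provisional=NULL, → literal 10 → 10
id=17: final_score=34 → 34
id=18: final_score=73 → 73
id=19: final_score=84 → 84
id=20: final_score=NULL, provisional=NULL, → literal 10 → 10
id=21: final_score=NULL, provisional=NULL, → literal 10 → 10
id=22: final_score=NULL, provisional=NULL, → literal 10 → 10

42, 97, 65, 12, 37, 76, 28, 10, 34, 73, 84, 10, 10, 10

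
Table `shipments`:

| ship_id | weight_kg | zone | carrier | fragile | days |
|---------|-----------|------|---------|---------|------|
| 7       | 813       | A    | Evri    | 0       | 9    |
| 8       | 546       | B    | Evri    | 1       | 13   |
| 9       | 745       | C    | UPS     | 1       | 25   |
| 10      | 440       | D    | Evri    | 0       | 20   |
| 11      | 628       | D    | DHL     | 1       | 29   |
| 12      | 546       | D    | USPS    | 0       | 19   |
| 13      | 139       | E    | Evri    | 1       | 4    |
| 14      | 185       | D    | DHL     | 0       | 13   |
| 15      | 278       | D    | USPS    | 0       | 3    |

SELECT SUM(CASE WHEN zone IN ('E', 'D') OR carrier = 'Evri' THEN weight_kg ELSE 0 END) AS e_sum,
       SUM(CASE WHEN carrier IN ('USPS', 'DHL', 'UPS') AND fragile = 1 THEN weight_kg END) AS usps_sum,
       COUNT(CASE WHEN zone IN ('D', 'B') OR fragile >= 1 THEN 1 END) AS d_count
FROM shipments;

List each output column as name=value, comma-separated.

[e_sum: zone IN ('E', 'D') OR carrier = 'Evri']
ship_id=7: ✓ → 813
ship_id=8: ✓ → 546
ship_id=9: ✗
ship_id=10: ✓ → 440
ship_id=11: ✓ → 628
ship_id=12: ✓ → 546
ship_id=13: ✓ → 139
ship_id=14: ✓ → 185
ship_id=15: ✓ → 278
e_sum = 813 + 546 + 440 + 628 + 546 + 139 + 185 + 278 = 3575
—
[usps_sum: carrier IN ('USPS', 'DHL', 'UPS') AND fragile = 1]
ship_id=7: ✗
ship_id=8: ✗
ship_id=9: ✓ → 745
ship_id=10: ✗
ship_id=11: ✓ → 628
ship_id=12: ✗
ship_id=13: ✗
ship_id=14: ✗
ship_id=15: ✗
usps_sum = 745 + 628 = 1373
—
[d_count: zone IN ('D', 'B') OR fragile >= 1]
ship_id=7: ✗
ship_id=8: ✓ → 1
ship_id=9: ✓ → 1
ship_id=10: ✓ → 1
ship_id=11: ✓ → 1
ship_id=12: ✓ → 1
ship_id=13: ✓ → 1
ship_id=14: ✓ → 1
ship_id=15: ✓ → 1
d_count = COUNT(1, 1, 1, 1, 1, 1, 1, 1) = 8

e_sum=3575, usps_sum=1373, d_count=8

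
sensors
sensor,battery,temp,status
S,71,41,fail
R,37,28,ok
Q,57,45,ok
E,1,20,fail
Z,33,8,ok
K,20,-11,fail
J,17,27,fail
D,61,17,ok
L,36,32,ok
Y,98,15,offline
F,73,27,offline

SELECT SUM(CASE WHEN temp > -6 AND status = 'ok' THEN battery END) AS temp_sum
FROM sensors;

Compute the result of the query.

224

sensor=S: ✗
sensor=R: ✓ → 37
sensor=Q: ✓ → 57
sensor=E: ✗
sensor=Z: ✓ → 33
sensor=K: ✗
sensor=J: ✗
sensor=D: ✓ → 61
sensor=L: ✓ → 36
sensor=Y: ✗
sensor=F: ✗
temp_sum = 37 + 57 + 33 + 61 + 36 = 224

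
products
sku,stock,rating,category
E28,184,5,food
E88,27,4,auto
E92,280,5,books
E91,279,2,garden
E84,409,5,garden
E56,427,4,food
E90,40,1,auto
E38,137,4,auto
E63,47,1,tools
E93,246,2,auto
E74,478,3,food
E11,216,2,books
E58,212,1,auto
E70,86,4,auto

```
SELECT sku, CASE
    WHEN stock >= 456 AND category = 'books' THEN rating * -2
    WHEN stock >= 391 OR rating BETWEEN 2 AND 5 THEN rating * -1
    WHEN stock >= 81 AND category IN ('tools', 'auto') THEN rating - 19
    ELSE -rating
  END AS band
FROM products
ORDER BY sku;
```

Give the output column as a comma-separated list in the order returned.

sku=E11: stock >= 391 OR rating BETWEEN 2 AND 5 → -2
sku=E28: stock >= 391 OR rating BETWEEN 2 AND 5 → -5
sku=E38: stock >= 391 OR rating BETWEEN 2 AND 5 → -4
sku=E56: stock >= 391 OR rating BETWEEN 2 AND 5 → -4
sku=E58: stock >= 81 AND category IN ('tools', 'auto') → -18
sku=E63: ELSE → -1
sku=E70: stock >= 391 OR rating BETWEEN 2 AND 5 → -4
sku=E74: stock >= 391 OR rating BETWEEN 2 AND 5 → -3
sku=E84: stock >= 391 OR rating BETWEEN 2 AND 5 → -5
sku=E88: stock >= 391 OR rating BETWEEN 2 AND 5 → -4
sku=E90: ELSE → -1
sku=E91: stock >= 391 OR rating BETWEEN 2 AND 5 → -2
sku=E92: stock >= 391 OR rating BETWEEN 2 AND 5 → -5
sku=E93: stock >= 391 OR rating BETWEEN 2 AND 5 → -2

-2, -5, -4, -4, -18, -1, -4, -3, -5, -4, -1, -2, -5, -2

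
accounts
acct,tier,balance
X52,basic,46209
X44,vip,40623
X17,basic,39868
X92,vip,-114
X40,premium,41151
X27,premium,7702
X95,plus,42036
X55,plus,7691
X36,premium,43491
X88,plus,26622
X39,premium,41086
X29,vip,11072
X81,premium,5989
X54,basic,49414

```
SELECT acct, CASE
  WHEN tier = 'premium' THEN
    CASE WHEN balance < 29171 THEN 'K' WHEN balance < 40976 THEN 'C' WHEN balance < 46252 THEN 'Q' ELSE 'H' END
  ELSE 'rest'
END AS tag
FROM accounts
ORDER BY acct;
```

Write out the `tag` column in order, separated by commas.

rest, K, rest, Q, Q, Q, rest, rest, rest, rest, K, rest, rest, rest

acct=X17: tier='basic' → outer ELSE → rest
acct=X27: tier='premium' → inner[balance < 29171] → K
acct=X29: tier='vip' → outer ELSE → rest
acct=X36: tier='premium' → inner[balance < 46252] → Q
acct=X39: tier='premium' → inner[balance < 46252] → Q
acct=X40: tier='premium' → inner[balance < 46252] → Q
acct=X44: tier='vip' → outer ELSE → rest
acct=X52: tier='basic' → outer ELSE → rest
acct=X54: tier='basic' → outer ELSE → rest
acct=X55: tier='plus' → outer ELSE → rest
acct=X81: tier='premium' → inner[balance < 29171] → K
acct=X88: tier='plus' → outer ELSE → rest
acct=X92: tier='vip' → outer ELSE → rest
acct=X95: tier='plus' → outer ELSE → rest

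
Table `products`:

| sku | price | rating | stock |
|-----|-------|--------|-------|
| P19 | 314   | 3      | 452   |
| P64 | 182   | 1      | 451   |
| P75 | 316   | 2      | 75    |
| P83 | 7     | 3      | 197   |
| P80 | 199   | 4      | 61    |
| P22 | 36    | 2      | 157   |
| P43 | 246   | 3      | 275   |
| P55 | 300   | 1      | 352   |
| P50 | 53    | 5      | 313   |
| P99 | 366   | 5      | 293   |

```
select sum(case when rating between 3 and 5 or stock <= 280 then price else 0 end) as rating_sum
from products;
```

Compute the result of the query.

1537

sku=P19: ✓ → 314
sku=P64: ✗
sku=P75: ✓ → 316
sku=P83: ✓ → 7
sku=P80: ✓ → 199
sku=P22: ✓ → 36
sku=P43: ✓ → 246
sku=P55: ✗
sku=P50: ✓ → 53
sku=P99: ✓ → 366
rating_sum = 314 + 316 + 7 + 199 + 36 + 246 + 53 + 366 = 1537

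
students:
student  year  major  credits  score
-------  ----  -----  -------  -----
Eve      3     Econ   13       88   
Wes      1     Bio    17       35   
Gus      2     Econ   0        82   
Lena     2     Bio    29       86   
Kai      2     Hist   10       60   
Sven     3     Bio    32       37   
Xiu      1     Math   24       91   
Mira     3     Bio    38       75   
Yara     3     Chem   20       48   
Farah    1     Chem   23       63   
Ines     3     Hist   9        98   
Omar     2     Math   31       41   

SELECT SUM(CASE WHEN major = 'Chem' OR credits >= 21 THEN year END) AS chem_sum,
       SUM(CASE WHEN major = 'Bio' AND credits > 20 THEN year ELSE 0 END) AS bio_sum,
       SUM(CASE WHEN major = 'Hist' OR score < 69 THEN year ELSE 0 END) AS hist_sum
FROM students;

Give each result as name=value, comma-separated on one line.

[chem_sum: major = 'Chem' OR credits >= 21]
student=Eve: ✗
student=Wes: ✗
student=Gus: ✗
student=Lena: ✓ → 2
student=Kai: ✗
student=Sven: ✓ → 3
student=Xiu: ✓ → 1
student=Mira: ✓ → 3
student=Yara: ✓ → 3
student=Farah: ✓ → 1
student=Ines: ✗
student=Omar: ✓ → 2
chem_sum = 2 + 3 + 1 + 3 + 3 + 1 + 2 = 15
—
[bio_sum: major = 'Bio' AND credits > 20]
student=Eve: ✗
student=Wes: ✗
student=Gus: ✗
student=Lena: ✓ → 2
student=Kai: ✗
student=Sven: ✓ → 3
student=Xiu: ✗
student=Mira: ✓ → 3
student=Yara: ✗
student=Farah: ✗
student=Ines: ✗
student=Omar: ✗
bio_sum = 2 + 3 + 3 = 8
—
[hist_sum: major = 'Hist' OR score < 69]
student=Eve: ✗
student=Wes: ✓ → 1
student=Gus: ✗
student=Lena: ✗
student=Kai: ✓ → 2
student=Sven: ✓ → 3
student=Xiu: ✗
student=Mira: ✗
student=Yara: ✓ → 3
student=Farah: ✓ → 1
student=Ines: ✓ → 3
student=Omar: ✓ → 2
hist_sum = 1 + 2 + 3 + 3 + 1 + 3 + 2 = 15

chem_sum=15, bio_sum=8, hist_sum=15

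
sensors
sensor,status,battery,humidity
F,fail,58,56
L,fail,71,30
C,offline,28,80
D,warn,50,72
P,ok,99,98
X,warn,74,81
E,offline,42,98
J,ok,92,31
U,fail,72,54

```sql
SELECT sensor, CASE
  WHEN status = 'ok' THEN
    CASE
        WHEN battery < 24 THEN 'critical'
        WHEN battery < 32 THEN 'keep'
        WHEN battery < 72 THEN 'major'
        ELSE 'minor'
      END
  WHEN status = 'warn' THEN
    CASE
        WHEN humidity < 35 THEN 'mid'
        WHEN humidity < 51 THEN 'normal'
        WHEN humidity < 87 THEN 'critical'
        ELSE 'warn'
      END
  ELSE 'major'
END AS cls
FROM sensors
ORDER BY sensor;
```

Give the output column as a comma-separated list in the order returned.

sensor=C: status='offline' → outer ELSE → major
sensor=D: status='warn' → inner[humidity < 87] → critical
sensor=E: status='offline' → outer ELSE → major
sensor=F: status='fail' → outer ELSE → major
sensor=J: status='ok' → inner[ELSE] → minor
sensor=L: status='fail' → outer ELSE → major
sensor=P: status='ok' → inner[ELSE] → minor
sensor=U: status='fail' → outer ELSE → major
sensor=X: status='warn' → inner[humidity < 87] → critical

major, critical, major, major, minor, major, minor, major, critical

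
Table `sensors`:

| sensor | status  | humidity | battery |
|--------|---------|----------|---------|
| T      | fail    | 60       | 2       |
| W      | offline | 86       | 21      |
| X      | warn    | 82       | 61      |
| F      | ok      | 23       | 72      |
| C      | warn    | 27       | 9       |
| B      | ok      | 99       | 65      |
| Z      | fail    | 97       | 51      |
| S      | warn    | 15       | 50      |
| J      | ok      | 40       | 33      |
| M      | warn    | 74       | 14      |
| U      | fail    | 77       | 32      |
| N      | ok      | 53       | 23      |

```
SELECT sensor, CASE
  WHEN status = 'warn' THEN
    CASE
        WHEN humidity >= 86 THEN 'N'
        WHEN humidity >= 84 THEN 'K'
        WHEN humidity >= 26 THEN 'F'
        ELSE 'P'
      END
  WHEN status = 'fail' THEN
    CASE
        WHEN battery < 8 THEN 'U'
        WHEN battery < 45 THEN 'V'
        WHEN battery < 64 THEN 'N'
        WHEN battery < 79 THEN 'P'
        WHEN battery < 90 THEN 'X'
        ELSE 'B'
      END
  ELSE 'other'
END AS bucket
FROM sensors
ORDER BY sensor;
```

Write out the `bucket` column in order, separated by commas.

sensor=B: status='ok' → outer ELSE → other
sensor=C: status='warn' → inner[humidity >= 26] → F
sensor=F: status='ok' → outer ELSE → other
sensor=J: status='ok' → outer ELSE → other
sensor=M: status='warn' → inner[humidity >= 26] → F
sensor=N: status='ok' → outer ELSE → other
sensor=S: status='warn' → inner[ELSE] → P
sensor=T: status='fail' → inner[battery < 8] → U
sensor=U: status='fail' → inner[battery < 45] → V
sensor=W: status='offline' → outer ELSE → other
sensor=X: status='warn' → inner[humidity >= 26] → F
sensor=Z: status='fail' → inner[battery < 64] → N

other, F, other, other, F, other, P, U, V, other, F, N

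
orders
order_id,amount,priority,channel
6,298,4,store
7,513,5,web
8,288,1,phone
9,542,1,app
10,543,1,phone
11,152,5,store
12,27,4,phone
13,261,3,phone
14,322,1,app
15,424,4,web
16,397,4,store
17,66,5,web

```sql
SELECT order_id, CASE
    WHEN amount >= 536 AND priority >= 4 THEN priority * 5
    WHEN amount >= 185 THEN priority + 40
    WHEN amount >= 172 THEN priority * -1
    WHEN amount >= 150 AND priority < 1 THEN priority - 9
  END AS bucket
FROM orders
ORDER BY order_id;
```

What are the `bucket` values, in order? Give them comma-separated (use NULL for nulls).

order_id=6: amount >= 185 → 44
order_id=7: amount >= 185 → 45
order_id=8: amount >= 185 → 41
order_id=9: amount >= 185 → 41
order_id=10: amount >= 185 → 41
order_id=11: (no match → NULL) → NULL
order_id=12: (no match → NULL) → NULL
order_id=13: amount >= 185 → 43
order_id=14: amount >= 185 → 41
order_id=15: amount >= 185 → 44
order_id=16: amount >= 185 → 44
order_id=17: (no match → NULL) → NULL

44, 45, 41, 41, 41, NULL, NULL, 43, 41, 44, 44, NULL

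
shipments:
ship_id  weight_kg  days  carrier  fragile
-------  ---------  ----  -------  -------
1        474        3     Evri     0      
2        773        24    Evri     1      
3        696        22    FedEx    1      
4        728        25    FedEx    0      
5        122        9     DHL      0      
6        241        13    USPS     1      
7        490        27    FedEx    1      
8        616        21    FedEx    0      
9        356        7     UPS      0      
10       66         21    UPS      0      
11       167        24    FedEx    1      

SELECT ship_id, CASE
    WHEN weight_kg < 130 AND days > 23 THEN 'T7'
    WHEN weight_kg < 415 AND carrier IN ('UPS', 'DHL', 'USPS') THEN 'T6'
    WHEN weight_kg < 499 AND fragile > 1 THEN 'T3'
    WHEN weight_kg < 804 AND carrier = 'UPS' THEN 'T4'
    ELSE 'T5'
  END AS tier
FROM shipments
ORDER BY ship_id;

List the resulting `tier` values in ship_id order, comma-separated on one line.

T5, T5, T5, T5, T6, T6, T5, T5, T6, T6, T5

ship_id=1: ELSE → T5
ship_id=2: ELSE → T5
ship_id=3: ELSE → T5
ship_id=4: ELSE → T5
ship_id=5: weight_kg < 415 AND carrier IN ('UPS', 'DHL', 'USPS') → T6
ship_id=6: weight_kg < 415 AND carrier IN ('UPS', 'DHL', 'USPS') → T6
ship_id=7: ELSE → T5
ship_id=8: ELSE → T5
ship_id=9: weight_kg < 415 AND carrier IN ('UPS', 'DHL', 'USPS') → T6
ship_id=10: weight_kg < 415 AND carrier IN ('UPS', 'DHL', 'USPS') → T6
ship_id=11: ELSE → T5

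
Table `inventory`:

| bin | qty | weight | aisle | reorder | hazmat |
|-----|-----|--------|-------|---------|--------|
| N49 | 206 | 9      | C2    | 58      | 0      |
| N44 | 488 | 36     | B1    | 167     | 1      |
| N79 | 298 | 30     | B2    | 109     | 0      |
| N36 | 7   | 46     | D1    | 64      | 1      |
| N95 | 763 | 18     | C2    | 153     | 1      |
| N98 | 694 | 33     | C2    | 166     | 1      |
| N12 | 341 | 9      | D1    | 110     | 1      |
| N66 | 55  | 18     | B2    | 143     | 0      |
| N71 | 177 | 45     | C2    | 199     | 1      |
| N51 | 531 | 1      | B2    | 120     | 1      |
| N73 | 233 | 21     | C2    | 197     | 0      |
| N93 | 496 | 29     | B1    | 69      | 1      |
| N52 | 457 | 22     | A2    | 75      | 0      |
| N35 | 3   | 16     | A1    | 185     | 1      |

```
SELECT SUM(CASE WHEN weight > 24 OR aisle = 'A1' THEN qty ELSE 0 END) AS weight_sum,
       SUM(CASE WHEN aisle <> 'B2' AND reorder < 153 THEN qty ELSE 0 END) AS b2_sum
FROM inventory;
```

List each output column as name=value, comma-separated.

weight_sum=2163, b2_sum=1507

[weight_sum: weight > 24 OR aisle = 'A1']
bin=N49: ✗
bin=N44: ✓ → 488
bin=N79: ✓ → 298
bin=N36: ✓ → 7
bin=N95: ✗
bin=N98: ✓ → 694
bin=N12: ✗
bin=N66: ✗
bin=N71: ✓ → 177
bin=N51: ✗
bin=N73: ✗
bin=N93: ✓ → 496
bin=N52: ✗
bin=N35: ✓ → 3
weight_sum = 488 + 298 + 7 + 694 + 177 + 496 + 3 = 2163
—
[b2_sum: aisle <> 'B2' AND reorder < 153]
bin=N49: ✓ → 206
bin=N44: ✗
bin=N79: ✗
bin=N36: ✓ → 7
bin=N95: ✗
bin=N98: ✗
bin=N12: ✓ → 341
bin=N66: ✗
bin=N71: ✗
bin=N51: ✗
bin=N73: ✗
bin=N93: ✓ → 496
bin=N52: ✓ → 457
bin=N35: ✗
b2_sum = 206 + 7 + 341 + 496 + 457 = 1507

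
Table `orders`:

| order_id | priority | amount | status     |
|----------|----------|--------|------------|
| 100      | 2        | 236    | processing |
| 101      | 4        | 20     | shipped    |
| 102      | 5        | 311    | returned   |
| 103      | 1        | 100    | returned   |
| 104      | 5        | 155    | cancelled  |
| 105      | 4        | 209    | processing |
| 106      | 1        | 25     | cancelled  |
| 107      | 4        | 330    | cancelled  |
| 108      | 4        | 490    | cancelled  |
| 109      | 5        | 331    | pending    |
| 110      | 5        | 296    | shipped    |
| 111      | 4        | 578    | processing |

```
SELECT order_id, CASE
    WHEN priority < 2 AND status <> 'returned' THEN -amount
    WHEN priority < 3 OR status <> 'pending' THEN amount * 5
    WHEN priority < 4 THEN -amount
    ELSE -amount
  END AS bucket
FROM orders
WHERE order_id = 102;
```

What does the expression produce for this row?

1555

order_id = 102: priority=5, amount=311, status=returned.
priority < 2 AND status <> 'returned' → false
priority < 3 OR status <> 'pending' → true → 1555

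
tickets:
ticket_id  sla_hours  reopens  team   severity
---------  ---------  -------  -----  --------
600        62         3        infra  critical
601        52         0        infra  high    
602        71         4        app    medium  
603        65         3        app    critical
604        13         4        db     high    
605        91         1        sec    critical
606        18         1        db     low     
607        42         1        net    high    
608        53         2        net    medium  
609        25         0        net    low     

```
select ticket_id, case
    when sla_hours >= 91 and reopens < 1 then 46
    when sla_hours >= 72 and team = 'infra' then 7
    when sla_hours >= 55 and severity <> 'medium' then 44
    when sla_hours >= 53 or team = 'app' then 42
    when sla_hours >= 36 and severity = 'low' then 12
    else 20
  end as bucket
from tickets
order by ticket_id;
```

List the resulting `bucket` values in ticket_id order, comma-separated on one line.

ticket_id=600: sla_hours >= 55 and severity <> 'medium' → 44
ticket_id=601: ELSE → 20
ticket_id=602: sla_hours >= 53 or team = 'app' → 42
ticket_id=603: sla_hours >= 55 and severity <> 'medium' → 44
ticket_id=604: ELSE → 20
ticket_id=605: sla_hours >= 55 and severity <> 'medium' → 44
ticket_id=606: ELSE → 20
ticket_id=607: ELSE → 20
ticket_id=608: sla_hours >= 53 or team = 'app' → 42
ticket_id=609: ELSE → 20

44, 20, 42, 44, 20, 44, 20, 20, 42, 20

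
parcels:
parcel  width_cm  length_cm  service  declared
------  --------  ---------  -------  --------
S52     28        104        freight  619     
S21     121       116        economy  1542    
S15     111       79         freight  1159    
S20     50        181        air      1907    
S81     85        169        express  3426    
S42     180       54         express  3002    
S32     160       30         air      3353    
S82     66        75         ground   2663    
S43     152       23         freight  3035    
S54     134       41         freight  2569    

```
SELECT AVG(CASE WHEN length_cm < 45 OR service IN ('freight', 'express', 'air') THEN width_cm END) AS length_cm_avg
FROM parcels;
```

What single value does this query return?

112.5

parcel=S52: ✓ → 28
parcel=S21: ✗
parcel=S15: ✓ → 111
parcel=S20: ✓ → 50
parcel=S81: ✓ → 85
parcel=S42: ✓ → 180
parcel=S32: ✓ → 160
parcel=S82: ✗
parcel=S43: ✓ → 152
parcel=S54: ✓ → 134
length_cm_avg = (28 + 111 + 50 + 85 + 180 + 160 + 152 + 134) / 8 = 112.5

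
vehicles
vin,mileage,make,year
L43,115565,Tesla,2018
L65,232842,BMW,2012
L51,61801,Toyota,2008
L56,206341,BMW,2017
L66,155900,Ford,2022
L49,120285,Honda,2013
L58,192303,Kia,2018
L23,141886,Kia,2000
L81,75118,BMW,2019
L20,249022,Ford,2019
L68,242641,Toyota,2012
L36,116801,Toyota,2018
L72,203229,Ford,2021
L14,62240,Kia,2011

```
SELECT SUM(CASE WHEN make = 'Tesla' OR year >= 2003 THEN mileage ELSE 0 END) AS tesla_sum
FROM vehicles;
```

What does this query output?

vin=L43: ✓ → 115565
vin=L65: ✓ → 232842
vin=L51: ✓ → 61801
vin=L56: ✓ → 206341
vin=L66: ✓ → 155900
vin=L49: ✓ → 120285
vin=L58: ✓ → 192303
vin=L23: ✗
vin=L81: ✓ → 75118
vin=L20: ✓ → 249022
vin=L68: ✓ → 242641
vin=L36: ✓ → 116801
vin=L72: ✓ → 203229
vin=L14: ✓ → 62240
tesla_sum = 115565 + 232842 + 61801 + 206341 + 155900 + 120285 + 192303 + 75118 + 249022 + 242641 + 116801 + 203229 + 62240 = 2034088

2034088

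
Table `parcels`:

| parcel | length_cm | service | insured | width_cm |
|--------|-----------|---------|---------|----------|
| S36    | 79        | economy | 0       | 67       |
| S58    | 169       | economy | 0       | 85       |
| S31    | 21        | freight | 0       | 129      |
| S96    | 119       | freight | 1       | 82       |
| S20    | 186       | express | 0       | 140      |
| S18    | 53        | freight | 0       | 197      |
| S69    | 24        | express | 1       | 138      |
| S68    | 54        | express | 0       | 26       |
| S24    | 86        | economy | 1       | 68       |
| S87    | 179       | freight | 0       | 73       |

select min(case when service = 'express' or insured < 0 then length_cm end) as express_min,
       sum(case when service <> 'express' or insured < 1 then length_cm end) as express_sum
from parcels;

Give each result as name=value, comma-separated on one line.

[express_min: service = 'express' or insured < 0]
parcel=S36: ✗
parcel=S58: ✗
parcel=S31: ✗
parcel=S96: ✗
parcel=S20: ✓ → 186
parcel=S18: ✗
parcel=S69: ✓ → 24
parcel=S68: ✓ → 54
parcel=S24: ✗
parcel=S87: ✗
express_min = MIN(186, 24, 54) = 24
—
[express_sum: service <> 'express' or insured < 1]
parcel=S36: ✓ → 79
parcel=S58: ✓ → 169
parcel=S31: ✓ → 21
parcel=S96: ✓ → 119
parcel=S20: ✓ → 186
parcel=S18: ✓ → 53
parcel=S69: ✗
parcel=S68: ✓ → 54
parcel=S24: ✓ → 86
parcel=S87: ✓ → 179
express_sum = 79 + 169 + 21 + 119 + 186 + 53 + 54 + 86 + 179 = 946

express_min=24, express_sum=946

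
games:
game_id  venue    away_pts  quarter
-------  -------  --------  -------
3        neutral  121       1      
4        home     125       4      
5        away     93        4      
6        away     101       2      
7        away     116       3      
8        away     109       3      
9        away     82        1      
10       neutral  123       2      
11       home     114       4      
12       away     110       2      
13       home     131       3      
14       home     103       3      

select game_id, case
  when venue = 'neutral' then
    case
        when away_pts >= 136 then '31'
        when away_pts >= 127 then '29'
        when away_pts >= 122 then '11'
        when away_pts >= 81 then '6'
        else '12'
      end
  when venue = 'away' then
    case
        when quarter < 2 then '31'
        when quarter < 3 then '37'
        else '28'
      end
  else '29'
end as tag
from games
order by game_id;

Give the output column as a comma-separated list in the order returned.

game_id=3: venue='neutral' → inner[away_pts >= 81] → 6
game_id=4: venue='home' → outer ELSE → 29
game_id=5: venue='away' → inner[ELSE] → 28
game_id=6: venue='away' → inner[quarter < 3] → 37
game_id=7: venue='away' → inner[ELSE] → 28
game_id=8: venue='away' → inner[ELSE] → 28
game_id=9: venue='away' → inner[quarter < 2] → 31
game_id=10: venue='neutral' → inner[away_pts >= 122] → 11
game_id=11: venue='home' → outer ELSE → 29
game_id=12: venue='away' → inner[quarter < 3] → 37
game_id=13: venue='home' → outer ELSE → 29
game_id=14: venue='home' → outer ELSE → 29

6, 29, 28, 37, 28, 28, 31, 11, 29, 37, 29, 29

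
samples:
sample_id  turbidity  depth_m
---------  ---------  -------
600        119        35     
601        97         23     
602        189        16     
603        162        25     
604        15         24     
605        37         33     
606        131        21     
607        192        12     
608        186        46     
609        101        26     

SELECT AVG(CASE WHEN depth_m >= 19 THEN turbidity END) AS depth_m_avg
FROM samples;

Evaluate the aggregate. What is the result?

106

sample_id=600: ✓ → 119
sample_id=601: ✓ → 97
sample_id=602: ✗
sample_id=603: ✓ → 162
sample_id=604: ✓ → 15
sample_id=605: ✓ → 37
sample_id=606: ✓ → 131
sample_id=607: ✗
sample_id=608: ✓ → 186
sample_id=609: ✓ → 101
depth_m_avg = (119 + 97 + 162 + 15 + 37 + 131 + 186 + 101) / 8 = 106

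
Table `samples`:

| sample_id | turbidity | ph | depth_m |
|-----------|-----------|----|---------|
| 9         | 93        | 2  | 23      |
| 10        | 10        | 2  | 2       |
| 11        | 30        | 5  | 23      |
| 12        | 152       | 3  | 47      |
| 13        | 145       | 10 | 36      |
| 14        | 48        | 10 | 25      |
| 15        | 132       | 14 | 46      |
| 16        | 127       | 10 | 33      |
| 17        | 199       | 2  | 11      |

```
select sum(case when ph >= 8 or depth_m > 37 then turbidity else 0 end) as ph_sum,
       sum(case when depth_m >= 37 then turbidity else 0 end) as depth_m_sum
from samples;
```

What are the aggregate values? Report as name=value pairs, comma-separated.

[ph_sum: ph >= 8 or depth_m > 37]
sample_id=9: ✗
sample_id=10: ✗
sample_id=11: ✗
sample_id=12: ✓ → 152
sample_id=13: ✓ → 145
sample_id=14: ✓ → 48
sample_id=15: ✓ → 132
sample_id=16: ✓ → 127
sample_id=17: ✗
ph_sum = 152 + 145 + 48 + 132 + 127 = 604
—
[depth_m_sum: depth_m >= 37]
sample_id=9: ✗
sample_id=10: ✗
sample_id=11: ✗
sample_id=12: ✓ → 152
sample_id=13: ✗
sample_id=14: ✗
sample_id=15: ✓ → 132
sample_id=16: ✗
sample_id=17: ✗
depth_m_sum = 152 + 132 = 284

ph_sum=604, depth_m_sum=284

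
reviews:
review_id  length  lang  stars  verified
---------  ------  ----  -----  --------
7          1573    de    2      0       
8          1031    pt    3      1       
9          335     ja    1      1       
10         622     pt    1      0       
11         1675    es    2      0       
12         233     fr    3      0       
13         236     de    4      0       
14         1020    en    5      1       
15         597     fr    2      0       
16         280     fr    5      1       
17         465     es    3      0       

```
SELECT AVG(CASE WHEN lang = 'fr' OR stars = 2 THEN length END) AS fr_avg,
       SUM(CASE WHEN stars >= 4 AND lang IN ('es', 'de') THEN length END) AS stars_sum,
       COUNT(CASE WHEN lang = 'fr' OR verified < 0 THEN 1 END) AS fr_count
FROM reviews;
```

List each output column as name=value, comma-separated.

[fr_avg: lang = 'fr' OR stars = 2]
review_id=7: ✓ → 1573
review_id=8: ✗
review_id=9: ✗
review_id=10: ✗
review_id=11: ✓ → 1675
review_id=12: ✓ → 233
review_id=13: ✗
review_id=14: ✗
review_id=15: ✓ → 597
review_id=16: ✓ → 280
review_id=17: ✗
fr_avg = (1573 + 1675 + 233 + 597 + 280) / 5 = 871.6
—
[stars_sum: stars >= 4 AND lang IN ('es', 'de')]
review_id=7: ✗
review_id=8: ✗
review_id=9: ✗
review_id=10: ✗
review_id=11: ✗
review_id=12: ✗
review_id=13: ✓ → 236
review_id=14: ✗
review_id=15: ✗
review_id=16: ✗
review_id=17: ✗
stars_sum = 236
—
[fr_count: lang = 'fr' OR verified < 0]
review_id=7: ✗
review_id=8: ✗
review_id=9: ✗
review_id=10: ✗
review_id=11: ✗
review_id=12: ✓ → 1
review_id=13: ✗
review_id=14: ✗
review_id=15: ✓ → 1
review_id=16: ✓ → 1
review_id=17: ✗
fr_count = COUNT(1, 1, 1) = 3

fr_avg=871.6, stars_sum=236, fr_count=3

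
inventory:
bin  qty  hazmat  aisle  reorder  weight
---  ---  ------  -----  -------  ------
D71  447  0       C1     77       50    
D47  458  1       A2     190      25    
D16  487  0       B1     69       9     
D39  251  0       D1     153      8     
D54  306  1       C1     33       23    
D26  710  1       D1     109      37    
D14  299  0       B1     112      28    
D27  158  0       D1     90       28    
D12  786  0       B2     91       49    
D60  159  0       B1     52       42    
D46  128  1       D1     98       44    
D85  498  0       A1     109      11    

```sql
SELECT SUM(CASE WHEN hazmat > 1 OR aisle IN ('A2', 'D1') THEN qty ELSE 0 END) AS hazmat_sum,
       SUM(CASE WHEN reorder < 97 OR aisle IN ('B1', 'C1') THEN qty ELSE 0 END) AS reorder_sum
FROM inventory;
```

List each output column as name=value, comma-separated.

hazmat_sum=1705, reorder_sum=2642

[hazmat_sum: hazmat > 1 OR aisle IN ('A2', 'D1')]
bin=D71: ✗
bin=D47: ✓ → 458
bin=D16: ✗
bin=D39: ✓ → 251
bin=D54: ✗
bin=D26: ✓ → 710
bin=D14: ✗
bin=D27: ✓ → 158
bin=D12: ✗
bin=D60: ✗
bin=D46: ✓ → 128
bin=D85: ✗
hazmat_sum = 458 + 251 + 710 + 158 + 128 = 1705
—
[reorder_sum: reorder < 97 OR aisle IN ('B1', 'C1')]
bin=D71: ✓ → 447
bin=D47: ✗
bin=D16: ✓ → 487
bin=D39: ✗
bin=D54: ✓ → 306
bin=D26: ✗
bin=D14: ✓ → 299
bin=D27: ✓ → 158
bin=D12: ✓ → 786
bin=D60: ✓ → 159
bin=D46: ✗
bin=D85: ✗
reorder_sum = 447 + 487 + 306 + 299 + 158 + 786 + 159 = 2642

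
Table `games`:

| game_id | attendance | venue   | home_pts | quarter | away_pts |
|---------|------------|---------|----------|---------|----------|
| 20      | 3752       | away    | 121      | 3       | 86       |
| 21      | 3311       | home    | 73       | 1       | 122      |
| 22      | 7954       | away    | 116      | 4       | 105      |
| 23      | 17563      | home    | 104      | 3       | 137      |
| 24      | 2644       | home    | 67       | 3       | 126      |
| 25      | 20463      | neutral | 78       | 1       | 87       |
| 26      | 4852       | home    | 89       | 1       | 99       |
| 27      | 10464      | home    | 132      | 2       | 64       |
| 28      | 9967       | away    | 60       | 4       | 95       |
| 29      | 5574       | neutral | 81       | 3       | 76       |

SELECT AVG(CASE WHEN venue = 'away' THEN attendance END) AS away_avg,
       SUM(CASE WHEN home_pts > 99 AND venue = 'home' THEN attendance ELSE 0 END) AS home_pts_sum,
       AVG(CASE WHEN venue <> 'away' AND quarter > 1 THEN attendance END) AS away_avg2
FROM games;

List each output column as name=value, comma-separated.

away_avg=7224.3333333333, home_pts_sum=28027, away_avg2=9061.25

[away_avg: venue = 'away']
game_id=20: ✓ → 3752
game_id=21: ✗
game_id=22: ✓ → 7954
game_id=23: ✗
game_id=24: ✗
game_id=25: ✗
game_id=26: ✗
game_id=27: ✗
game_id=28: ✓ → 9967
game_id=29: ✗
away_avg = (3752 + 7954 + 9967) / 3 = 7224.3333333333
—
[home_pts_sum: home_pts > 99 AND venue = 'home']
game_id=20: ✗
game_id=21: ✗
game_id=22: ✗
game_id=23: ✓ → 17563
game_id=24: ✗
game_id=25: ✗
game_id=26: ✗
game_id=27: ✓ → 10464
game_id=28: ✗
game_id=29: ✗
home_pts_sum = 17563 + 10464 = 28027
—
[away_avg2: venue <> 'away' AND quarter > 1]
game_id=20: ✗
game_id=21: ✗
game_id=22: ✗
game_id=23: ✓ → 17563
game_id=24: ✓ → 2644
game_id=25: ✗
game_id=26: ✗
game_id=27: ✓ → 10464
game_id=28: ✗
game_id=29: ✓ → 5574
away_avg2 = (17563 + 2644 + 10464 + 5574) / 4 = 9061.25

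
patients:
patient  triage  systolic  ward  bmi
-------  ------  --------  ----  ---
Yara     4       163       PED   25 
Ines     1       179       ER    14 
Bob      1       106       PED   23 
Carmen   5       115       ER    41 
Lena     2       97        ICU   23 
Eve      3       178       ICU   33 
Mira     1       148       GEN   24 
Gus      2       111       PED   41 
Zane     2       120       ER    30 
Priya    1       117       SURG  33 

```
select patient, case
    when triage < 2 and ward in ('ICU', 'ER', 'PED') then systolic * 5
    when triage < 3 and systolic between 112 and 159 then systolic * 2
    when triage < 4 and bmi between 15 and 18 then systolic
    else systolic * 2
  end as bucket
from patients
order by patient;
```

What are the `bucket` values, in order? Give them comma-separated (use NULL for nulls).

patient=Bob: triage < 2 and ward in ('ICU', 'ER', 'PED') → 530
patient=Carmen: ELSE → 230
patient=Eve: ELSE → 356
patient=Gus: ELSE → 222
patient=Ines: triage < 2 and ward in ('ICU', 'ER', 'PED') → 895
patient=Lena: ELSE → 194
patient=Mira: triage < 3 and systolic between 112 and 159 → 296
patient=Priya: triage < 3 and systolic between 112 and 159 → 234
patient=Yara: ELSE → 326
patient=Zane: triage < 3 and systolic between 112 and 159 → 240

530, 230, 356, 222, 895, 194, 296, 234, 326, 240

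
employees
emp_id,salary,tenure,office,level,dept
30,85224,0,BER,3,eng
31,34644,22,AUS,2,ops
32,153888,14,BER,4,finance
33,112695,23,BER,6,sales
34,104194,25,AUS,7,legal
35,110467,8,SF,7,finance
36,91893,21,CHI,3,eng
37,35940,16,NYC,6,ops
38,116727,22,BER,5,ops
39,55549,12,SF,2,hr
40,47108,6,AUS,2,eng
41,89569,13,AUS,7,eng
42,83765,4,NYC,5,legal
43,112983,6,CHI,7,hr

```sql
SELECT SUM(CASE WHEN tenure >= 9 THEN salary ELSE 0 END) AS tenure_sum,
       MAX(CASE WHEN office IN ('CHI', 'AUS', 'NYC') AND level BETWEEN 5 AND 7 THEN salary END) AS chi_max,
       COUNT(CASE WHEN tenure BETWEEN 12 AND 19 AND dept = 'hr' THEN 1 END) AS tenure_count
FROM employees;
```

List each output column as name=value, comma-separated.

tenure_sum=795099, chi_max=112983, tenure_count=1

[tenure_sum: tenure >= 9]
emp_id=30: ✗
emp_id=31: ✓ → 34644
emp_id=32: ✓ → 153888
emp_id=33: ✓ → 112695
emp_id=34: ✓ → 104194
emp_id=35: ✗
emp_id=36: ✓ → 91893
emp_id=37: ✓ → 35940
emp_id=38: ✓ → 116727
emp_id=39: ✓ → 55549
emp_id=40: ✗
emp_id=41: ✓ → 89569
emp_id=42: ✗
emp_id=43: ✗
tenure_sum = 34644 + 153888 + 112695 + 104194 + 91893 + 35940 + 116727 + 55549 + 89569 = 795099
—
[chi_max: office IN ('CHI', 'AUS', 'NYC') AND level BETWEEN 5 AND 7]
emp_id=30: ✗
emp_id=31: ✗
emp_id=32: ✗
emp_id=33: ✗
emp_id=34: ✓ → 104194
emp_id=35: ✗
emp_id=36: ✗
emp_id=37: ✓ → 35940
emp_id=38: ✗
emp_id=39: ✗
emp_id=40: ✗
emp_id=41: ✓ → 89569
emp_id=42: ✓ → 83765
emp_id=43: ✓ → 112983
chi_max = MAX(104194, 35940, 89569, 83765, 112983) = 112983
—
[tenure_count: tenure BETWEEN 12 AND 19 AND dept = 'hr']
emp_id=30: ✗
emp_id=31: ✗
emp_id=32: ✗
emp_id=33: ✗
emp_id=34: ✗
emp_id=35: ✗
emp_id=36: ✗
emp_id=37: ✗
emp_id=38: ✗
emp_id=39: ✓ → 1
emp_id=40: ✗
emp_id=41: ✗
emp_id=42: ✗
emp_id=43: ✗
tenure_count = COUNT(1) = 1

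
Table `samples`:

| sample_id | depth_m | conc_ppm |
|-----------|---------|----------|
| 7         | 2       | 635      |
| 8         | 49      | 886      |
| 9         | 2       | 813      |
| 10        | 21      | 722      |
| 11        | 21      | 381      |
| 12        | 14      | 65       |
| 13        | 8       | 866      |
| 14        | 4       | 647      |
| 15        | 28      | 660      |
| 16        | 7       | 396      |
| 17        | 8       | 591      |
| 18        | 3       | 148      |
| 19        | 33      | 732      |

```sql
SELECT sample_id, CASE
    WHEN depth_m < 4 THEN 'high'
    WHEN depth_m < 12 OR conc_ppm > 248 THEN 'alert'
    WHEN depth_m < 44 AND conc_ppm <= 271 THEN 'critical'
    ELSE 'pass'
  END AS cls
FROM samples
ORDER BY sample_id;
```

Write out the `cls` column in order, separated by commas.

high, alert, high, alert, alert, critical, alert, alert, alert, alert, alert, high, alert

sample_id=7: depth_m < 4 → high
sample_id=8: depth_m < 12 OR conc_ppm > 248 → alert
sample_id=9: depth_m < 4 → high
sample_id=10: depth_m < 12 OR conc_ppm > 248 → alert
sample_id=11: depth_m < 12 OR conc_ppm > 248 → alert
sample_id=12: depth_m < 44 AND conc_ppm <= 271 → critical
sample_id=13: depth_m < 12 OR conc_ppm > 248 → alert
sample_id=14: depth_m < 12 OR conc_ppm > 248 → alert
sample_id=15: depth_m < 12 OR conc_ppm > 248 → alert
sample_id=16: depth_m < 12 OR conc_ppm > 248 → alert
sample_id=17: depth_m < 12 OR conc_ppm > 248 → alert
sample_id=18: depth_m < 4 → high
sample_id=19: depth_m < 12 OR conc_ppm > 248 → alert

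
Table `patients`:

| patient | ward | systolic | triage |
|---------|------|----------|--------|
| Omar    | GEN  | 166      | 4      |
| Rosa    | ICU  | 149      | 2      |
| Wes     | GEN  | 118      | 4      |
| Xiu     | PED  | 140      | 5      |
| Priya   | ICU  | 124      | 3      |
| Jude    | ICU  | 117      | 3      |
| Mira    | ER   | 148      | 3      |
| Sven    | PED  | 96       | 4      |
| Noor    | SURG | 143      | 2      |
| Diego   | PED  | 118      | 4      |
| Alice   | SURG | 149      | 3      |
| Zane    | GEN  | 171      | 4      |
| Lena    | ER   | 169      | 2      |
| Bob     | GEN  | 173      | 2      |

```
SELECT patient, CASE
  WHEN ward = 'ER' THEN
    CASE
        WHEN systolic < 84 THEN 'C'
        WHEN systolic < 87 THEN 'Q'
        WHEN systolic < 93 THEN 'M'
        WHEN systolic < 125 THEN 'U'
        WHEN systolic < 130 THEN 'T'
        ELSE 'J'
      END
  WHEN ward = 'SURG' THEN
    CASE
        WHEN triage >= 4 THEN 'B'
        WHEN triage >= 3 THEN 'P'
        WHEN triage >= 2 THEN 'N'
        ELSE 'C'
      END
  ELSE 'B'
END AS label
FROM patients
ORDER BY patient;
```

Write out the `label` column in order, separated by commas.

patient=Alice: ward='SURG' → inner[triage >= 3] → P
patient=Bob: ward='GEN' → outer ELSE → B
patient=Diego: ward='PED' → outer ELSE → B
patient=Jude: ward='ICU' → outer ELSE → B
patient=Lena: ward='ER' → inner[ELSE] → J
patient=Mira: ward='ER' → inner[ELSE] → J
patient=Noor: ward='SURG' → inner[triage >= 2] → N
patient=Omar: ward='GEN' → outer ELSE → B
patient=Priya: ward='ICU' → outer ELSE → B
patient=Rosa: ward='ICU' → outer ELSE → B
patient=Sven: ward='PED' → outer ELSE → B
patient=Wes: ward='GEN' → outer ELSE → B
patient=Xiu: ward='PED' → outer ELSE → B
patient=Zane: ward='GEN' → outer ELSE → B

P, B, B, B, J, J, N, B, B, B, B, B, B, B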